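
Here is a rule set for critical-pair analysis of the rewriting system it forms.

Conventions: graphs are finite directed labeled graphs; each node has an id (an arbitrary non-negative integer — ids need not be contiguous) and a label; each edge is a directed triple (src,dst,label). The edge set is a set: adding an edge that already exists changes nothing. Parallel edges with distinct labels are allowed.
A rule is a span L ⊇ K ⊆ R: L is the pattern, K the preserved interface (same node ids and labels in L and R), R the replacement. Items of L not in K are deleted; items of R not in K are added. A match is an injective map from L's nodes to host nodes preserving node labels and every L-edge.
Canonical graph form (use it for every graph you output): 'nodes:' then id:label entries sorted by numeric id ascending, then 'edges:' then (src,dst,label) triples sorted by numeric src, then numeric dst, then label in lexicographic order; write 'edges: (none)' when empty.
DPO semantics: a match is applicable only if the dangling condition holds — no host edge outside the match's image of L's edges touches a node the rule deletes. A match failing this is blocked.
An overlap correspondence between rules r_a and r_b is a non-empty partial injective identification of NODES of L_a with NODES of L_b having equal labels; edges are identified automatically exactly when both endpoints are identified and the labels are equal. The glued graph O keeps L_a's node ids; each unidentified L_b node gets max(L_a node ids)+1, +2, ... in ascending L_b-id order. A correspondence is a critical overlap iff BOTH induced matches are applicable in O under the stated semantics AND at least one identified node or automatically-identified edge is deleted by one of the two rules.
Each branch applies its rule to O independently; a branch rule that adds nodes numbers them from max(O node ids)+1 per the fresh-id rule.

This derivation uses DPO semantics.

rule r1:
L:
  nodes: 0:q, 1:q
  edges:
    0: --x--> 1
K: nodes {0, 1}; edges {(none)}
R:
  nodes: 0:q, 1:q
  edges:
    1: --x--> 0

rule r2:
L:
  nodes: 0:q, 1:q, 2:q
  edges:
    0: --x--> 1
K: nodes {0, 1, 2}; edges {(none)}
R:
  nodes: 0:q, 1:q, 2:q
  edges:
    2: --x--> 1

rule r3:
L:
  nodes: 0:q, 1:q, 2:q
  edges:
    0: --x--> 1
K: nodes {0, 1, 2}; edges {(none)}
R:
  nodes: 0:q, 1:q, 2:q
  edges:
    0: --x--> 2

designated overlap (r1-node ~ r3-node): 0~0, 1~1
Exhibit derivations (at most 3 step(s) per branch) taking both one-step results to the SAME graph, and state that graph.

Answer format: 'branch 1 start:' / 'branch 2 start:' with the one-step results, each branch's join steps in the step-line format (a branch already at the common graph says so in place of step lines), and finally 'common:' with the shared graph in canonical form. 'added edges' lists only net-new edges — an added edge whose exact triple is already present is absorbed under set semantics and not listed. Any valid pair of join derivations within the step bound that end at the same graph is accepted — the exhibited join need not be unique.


branch 1 start:
nodes: 0:q, 1:q, 2:q
edges: (1,0,x)
branch 2 start:
nodes: 0:q, 1:q, 2:q
edges: (0,2,x)
branch 1 step 1: rule r1; match: 0->1, 1->0; deleted nodes (none); deleted edges (1,0,x); added nodes (none); added edges (0,1,x); result: nodes: 0:q, 1:q, 2:q edges: (0,1,x)
branch 2 step 1: rule r3; match: 0->0, 1->2, 2->1; deleted nodes (none); deleted edges (0,2,x); added nodes (none); added edges (0,1,x); result: nodes: 0:q, 1:q, 2:q edges: (0,1,x)
common:
nodes: 0:q, 1:q, 2:q
edges: (0,1,x)


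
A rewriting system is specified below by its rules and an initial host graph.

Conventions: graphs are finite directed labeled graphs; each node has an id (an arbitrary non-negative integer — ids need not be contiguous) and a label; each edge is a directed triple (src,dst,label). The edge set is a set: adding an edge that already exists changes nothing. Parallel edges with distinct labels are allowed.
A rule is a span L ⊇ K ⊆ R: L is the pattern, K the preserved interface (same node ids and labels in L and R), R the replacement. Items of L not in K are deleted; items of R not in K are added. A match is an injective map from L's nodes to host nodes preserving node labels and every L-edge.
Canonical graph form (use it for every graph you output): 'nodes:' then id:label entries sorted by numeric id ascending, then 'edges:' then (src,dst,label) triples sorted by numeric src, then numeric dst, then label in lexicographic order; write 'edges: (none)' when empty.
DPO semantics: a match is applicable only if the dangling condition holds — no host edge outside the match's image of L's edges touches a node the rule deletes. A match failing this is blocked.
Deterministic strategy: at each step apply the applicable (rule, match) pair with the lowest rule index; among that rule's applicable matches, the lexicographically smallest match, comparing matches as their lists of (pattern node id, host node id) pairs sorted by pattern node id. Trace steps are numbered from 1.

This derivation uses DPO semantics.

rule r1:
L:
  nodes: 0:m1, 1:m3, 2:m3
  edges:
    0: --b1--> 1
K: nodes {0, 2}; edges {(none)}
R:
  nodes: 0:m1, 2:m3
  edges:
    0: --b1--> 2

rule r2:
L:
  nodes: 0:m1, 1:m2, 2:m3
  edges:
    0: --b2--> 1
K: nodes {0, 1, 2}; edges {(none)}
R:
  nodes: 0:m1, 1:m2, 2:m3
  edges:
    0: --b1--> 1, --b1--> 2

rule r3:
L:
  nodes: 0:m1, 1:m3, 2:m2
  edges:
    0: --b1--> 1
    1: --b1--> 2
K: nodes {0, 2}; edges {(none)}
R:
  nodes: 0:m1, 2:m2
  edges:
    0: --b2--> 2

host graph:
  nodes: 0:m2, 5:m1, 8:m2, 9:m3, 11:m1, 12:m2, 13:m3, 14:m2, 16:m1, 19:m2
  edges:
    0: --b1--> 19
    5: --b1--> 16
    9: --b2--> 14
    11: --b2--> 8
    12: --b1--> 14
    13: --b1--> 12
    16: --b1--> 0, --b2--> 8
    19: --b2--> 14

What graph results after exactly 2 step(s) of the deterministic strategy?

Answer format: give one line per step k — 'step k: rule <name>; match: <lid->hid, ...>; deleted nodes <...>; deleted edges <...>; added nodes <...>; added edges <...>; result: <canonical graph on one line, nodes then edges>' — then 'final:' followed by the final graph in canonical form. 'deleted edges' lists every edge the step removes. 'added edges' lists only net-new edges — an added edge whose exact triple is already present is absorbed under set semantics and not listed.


step 1: rule r2; match: 0->11, 1->8, 2->9; deleted nodes (none); deleted edges (11,8,b2); added nodes (none); added edges (11,8,b1); (11,9,b1); result: nodes: 0:m2, 5:m1, 8:m2, 9:m3, 11:m1, 12:m2, 13:m3, 14:m2, 16:m1, 19:m2 edges: (0,19,b1); (5,16,b1); (9,14,b2); (11,8,b1); (11,9,b1); (12,14,b1); (13,12,b1); (16,0,b1); (16,8,b2); (19,14,b2)
step 2: rule r2; match: 0->16, 1->8, 2->9; deleted nodes (none); deleted edges (16,8,b2); added nodes (none); added edges (16,8,b1); (16,9,b1); result: nodes: 0:m2, 5:m1, 8:m2, 9:m3, 11:m1, 12:m2, 13:m3, 14:m2, 16:m1, 19:m2 edges: (0,19,b1); (5,16,b1); (9,14,b2); (11,8,b1); (11,9,b1); (12,14,b1); (13,12,b1); (16,0,b1); (16,8,b1); (16,9,b1); (19,14,b2)
final:
nodes: 0:m2, 5:m1, 8:m2, 9:m3, 11:m1, 12:m2, 13:m3, 14:m2, 16:m1, 19:m2
edges: (0,19,b1); (5,16,b1); (9,14,b2); (11,8,b1); (11,9,b1); (12,14,b1); (13,12,b1); (16,0,b1); (16,8,b1); (16,9,b1); (19,14,b2)


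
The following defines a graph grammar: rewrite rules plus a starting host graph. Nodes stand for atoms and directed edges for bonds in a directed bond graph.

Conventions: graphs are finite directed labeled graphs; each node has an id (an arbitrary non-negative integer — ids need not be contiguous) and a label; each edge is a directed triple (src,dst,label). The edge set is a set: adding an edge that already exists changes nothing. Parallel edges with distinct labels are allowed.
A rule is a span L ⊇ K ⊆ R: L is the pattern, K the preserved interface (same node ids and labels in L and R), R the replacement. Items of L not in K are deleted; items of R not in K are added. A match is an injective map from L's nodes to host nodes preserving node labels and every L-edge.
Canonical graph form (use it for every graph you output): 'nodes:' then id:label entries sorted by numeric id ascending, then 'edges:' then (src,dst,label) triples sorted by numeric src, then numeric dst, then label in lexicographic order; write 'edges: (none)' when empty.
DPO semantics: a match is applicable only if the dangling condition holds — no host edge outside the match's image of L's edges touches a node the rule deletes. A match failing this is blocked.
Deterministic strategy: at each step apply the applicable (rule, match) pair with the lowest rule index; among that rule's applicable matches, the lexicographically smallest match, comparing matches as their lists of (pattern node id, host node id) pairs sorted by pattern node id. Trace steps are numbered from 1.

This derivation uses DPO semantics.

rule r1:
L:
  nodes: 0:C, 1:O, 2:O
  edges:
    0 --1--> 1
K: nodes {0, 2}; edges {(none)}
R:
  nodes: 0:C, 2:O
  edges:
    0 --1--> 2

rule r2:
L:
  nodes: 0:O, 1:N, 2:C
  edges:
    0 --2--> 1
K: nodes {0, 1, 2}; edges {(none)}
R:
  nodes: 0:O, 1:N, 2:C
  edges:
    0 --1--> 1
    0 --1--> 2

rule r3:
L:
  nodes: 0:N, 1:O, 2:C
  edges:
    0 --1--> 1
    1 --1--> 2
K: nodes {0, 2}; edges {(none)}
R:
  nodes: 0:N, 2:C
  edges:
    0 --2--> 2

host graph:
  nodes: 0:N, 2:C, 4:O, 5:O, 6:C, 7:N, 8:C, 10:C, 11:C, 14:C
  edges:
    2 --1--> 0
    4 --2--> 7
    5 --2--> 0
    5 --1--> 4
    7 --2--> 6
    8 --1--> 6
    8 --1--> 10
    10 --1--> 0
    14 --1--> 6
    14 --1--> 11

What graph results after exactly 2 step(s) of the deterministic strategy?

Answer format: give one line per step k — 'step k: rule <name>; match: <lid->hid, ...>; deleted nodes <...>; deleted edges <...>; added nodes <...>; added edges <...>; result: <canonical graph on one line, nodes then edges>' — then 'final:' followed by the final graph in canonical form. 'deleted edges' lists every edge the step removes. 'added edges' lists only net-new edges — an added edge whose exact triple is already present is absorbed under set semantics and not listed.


step 1: rule r2; match: 0->4, 1->7, 2->2; deleted nodes (none); deleted edges (4,7,2); added nodes (none); added edges (4,2,1); (4,7,1); result: nodes: 0:N, 2:C, 4:O, 5:O, 6:C, 7:N, 8:C, 10:C, 11:C, 14:C edges: (2,0,1); (4,2,1); (4,7,1); (5,0,2); (5,4,1); (7,6,2); (8,6,1); (8,10,1); (10,0,1); (14,6,1); (14,11,1)
step 2: rule r2; match: 0->5, 1->0, 2->2; deleted nodes (none); deleted edges (5,0,2); added nodes (none); added edges (5,0,1); (5,2,1); result: nodes: 0:N, 2:C, 4:O, 5:O, 6:C, 7:N, 8:C, 10:C, 11:C, 14:C edges: (2,0,1); (4,2,1); (4,7,1); (5,0,1); (5,2,1); (5,4,1); (7,6,2); (8,6,1); (8,10,1); (10,0,1); (14,6,1); (14,11,1)
final:
nodes: 0:N, 2:C, 4:O, 5:O, 6:C, 7:N, 8:C, 10:C, 11:C, 14:C
edges: (2,0,1); (4,2,1); (4,7,1); (5,0,1); (5,2,1); (5,4,1); (7,6,2); (8,6,1); (8,10,1); (10,0,1); (14,6,1); (14,11,1)


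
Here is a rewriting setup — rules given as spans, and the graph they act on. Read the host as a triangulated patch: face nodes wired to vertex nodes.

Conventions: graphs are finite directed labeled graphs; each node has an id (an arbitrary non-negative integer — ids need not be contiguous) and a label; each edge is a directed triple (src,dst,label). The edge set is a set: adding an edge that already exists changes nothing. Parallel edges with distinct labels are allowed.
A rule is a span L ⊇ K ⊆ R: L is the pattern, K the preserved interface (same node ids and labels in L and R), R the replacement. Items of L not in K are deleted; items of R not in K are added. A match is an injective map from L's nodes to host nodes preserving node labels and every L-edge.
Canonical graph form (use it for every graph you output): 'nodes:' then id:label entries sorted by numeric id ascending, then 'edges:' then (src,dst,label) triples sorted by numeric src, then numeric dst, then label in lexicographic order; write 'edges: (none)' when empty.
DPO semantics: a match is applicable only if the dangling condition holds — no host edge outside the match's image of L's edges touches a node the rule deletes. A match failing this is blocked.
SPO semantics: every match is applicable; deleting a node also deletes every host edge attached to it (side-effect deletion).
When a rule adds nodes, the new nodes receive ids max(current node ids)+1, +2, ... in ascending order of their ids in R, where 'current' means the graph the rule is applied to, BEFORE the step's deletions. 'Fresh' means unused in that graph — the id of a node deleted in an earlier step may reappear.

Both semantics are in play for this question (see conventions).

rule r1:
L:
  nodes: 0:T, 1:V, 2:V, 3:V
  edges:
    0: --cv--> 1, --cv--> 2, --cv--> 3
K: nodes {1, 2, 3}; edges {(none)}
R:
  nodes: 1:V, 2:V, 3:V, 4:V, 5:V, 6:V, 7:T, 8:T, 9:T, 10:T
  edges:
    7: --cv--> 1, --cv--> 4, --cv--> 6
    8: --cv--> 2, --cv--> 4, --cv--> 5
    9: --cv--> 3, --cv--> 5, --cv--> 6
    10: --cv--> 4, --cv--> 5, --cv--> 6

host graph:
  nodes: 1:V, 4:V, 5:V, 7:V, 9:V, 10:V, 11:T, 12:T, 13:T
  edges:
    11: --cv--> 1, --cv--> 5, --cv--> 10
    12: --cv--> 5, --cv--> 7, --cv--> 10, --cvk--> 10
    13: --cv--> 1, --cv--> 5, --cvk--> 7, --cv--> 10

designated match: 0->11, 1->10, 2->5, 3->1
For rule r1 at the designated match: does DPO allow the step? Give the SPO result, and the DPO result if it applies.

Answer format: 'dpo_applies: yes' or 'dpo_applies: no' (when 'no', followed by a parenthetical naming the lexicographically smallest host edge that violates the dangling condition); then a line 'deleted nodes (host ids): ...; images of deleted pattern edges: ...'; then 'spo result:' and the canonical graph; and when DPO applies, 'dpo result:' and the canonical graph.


dpo_applies: yes
deleted nodes (host ids): 11; images of deleted pattern edges: (11,1,cv); (11,5,cv); (11,10,cv)
spo result:
nodes: 1:V, 4:V, 5:V, 7:V, 9:V, 10:V, 12:T, 13:T, 14:V, 15:V, 16:V, 17:T, 18:T, 19:T, 20:T
edges: (12,5,cv); (12,7,cv); (12,10,cv); (12,10,cvk); (13,1,cv); (13,5,cv); (13,7,cvk); (13,10,cv); (17,10,cv); (17,14,cv); (17,16,cv); (18,5,cv); (18,14,cv); (18,15,cv); (19,1,cv); (19,15,cv); (19,16,cv); (20,14,cv); (20,15,cv); (20,16,cv)
dpo result:
nodes: 1:V, 4:V, 5:V, 7:V, 9:V, 10:V, 12:T, 13:T, 14:V, 15:V, 16:V, 17:T, 18:T, 19:T, 20:T
edges: (12,5,cv); (12,7,cv); (12,10,cv); (12,10,cvk); (13,1,cv); (13,5,cv); (13,7,cvk); (13,10,cv); (17,10,cv); (17,14,cv); (17,16,cv); (18,5,cv); (18,14,cv); (18,15,cv); (19,1,cv); (19,15,cv); (19,16,cv); (20,14,cv); (20,15,cv); (20,16,cv)


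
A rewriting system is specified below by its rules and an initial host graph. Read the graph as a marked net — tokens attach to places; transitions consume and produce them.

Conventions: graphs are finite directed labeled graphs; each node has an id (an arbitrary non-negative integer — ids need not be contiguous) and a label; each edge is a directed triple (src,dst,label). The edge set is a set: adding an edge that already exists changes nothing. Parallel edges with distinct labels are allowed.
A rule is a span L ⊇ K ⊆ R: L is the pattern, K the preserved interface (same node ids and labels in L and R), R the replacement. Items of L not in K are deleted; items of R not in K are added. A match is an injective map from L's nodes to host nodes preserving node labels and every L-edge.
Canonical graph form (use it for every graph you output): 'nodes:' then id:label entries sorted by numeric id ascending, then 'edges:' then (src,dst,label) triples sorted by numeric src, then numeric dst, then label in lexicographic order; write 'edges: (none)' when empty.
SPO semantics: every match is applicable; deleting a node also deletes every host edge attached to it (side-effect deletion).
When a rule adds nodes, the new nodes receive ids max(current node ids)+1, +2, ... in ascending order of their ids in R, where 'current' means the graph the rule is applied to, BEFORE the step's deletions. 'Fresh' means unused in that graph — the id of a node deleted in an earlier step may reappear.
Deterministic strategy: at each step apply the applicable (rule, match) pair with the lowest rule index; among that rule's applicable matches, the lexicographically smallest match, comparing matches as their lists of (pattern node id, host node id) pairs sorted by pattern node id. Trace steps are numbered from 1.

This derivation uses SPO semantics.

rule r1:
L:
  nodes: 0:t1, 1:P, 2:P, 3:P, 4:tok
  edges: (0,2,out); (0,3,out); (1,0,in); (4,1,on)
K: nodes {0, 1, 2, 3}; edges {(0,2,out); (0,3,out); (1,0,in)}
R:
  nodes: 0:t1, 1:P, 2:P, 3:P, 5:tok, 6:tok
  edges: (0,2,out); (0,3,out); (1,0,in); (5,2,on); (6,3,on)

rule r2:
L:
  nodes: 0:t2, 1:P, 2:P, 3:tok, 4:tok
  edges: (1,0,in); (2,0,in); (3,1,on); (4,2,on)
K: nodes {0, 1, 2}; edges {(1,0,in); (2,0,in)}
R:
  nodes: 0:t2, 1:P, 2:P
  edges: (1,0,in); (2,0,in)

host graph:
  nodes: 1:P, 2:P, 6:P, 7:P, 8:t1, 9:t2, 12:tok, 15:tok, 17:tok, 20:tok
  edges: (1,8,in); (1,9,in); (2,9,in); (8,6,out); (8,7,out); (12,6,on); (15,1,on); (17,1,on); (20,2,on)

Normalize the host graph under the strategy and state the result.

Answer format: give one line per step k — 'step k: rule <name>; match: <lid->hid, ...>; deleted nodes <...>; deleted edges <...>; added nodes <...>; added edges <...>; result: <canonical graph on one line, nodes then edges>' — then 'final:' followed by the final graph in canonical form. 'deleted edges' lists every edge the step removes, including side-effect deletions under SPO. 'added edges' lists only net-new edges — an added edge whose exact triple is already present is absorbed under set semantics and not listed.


step 1: rule r1; match: 0->8, 1->1, 2->6, 3->7, 4->15; deleted nodes 15; deleted edges (15,1,on); added nodes 21, 22; added edges (21,6,on); (22,7,on); result: nodes: 1:P, 2:P, 6:P, 7:P, 8:t1, 9:t2, 12:tok, 17:tok, 20:tok, 21:tok, 22:tok edges: (1,8,in); (1,9,in); (2,9,in); (8,6,out); (8,7,out); (12,6,on); (17,1,on); (20,2,on); (21,6,on); (22,7,on)
step 2: rule r1; match: 0->8, 1->1, 2->6, 3->7, 4->17; deleted nodes 17; deleted edges (17,1,on); added nodes 23, 24; added edges (23,6,on); (24,7,on); result: nodes: 1:P, 2:P, 6:P, 7:P, 8:t1, 9:t2, 12:tok, 20:tok, 21:tok, 22:tok, 23:tok, 24:tok edges: (1,8,in); (1,9,in); (2,9,in); (8,6,out); (8,7,out); (12,6,on); (20,2,on); (21,6,on); (22,7,on); (23,6,on); (24,7,on)
final:
nodes: 1:P, 2:P, 6:P, 7:P, 8:t1, 9:t2, 12:tok, 20:tok, 21:tok, 22:tok, 23:tok, 24:tok
edges: (1,8,in); (1,9,in); (2,9,in); (8,6,out); (8,7,out); (12,6,on); (20,2,on); (21,6,on); (22,7,on); (23,6,on); (24,7,on)


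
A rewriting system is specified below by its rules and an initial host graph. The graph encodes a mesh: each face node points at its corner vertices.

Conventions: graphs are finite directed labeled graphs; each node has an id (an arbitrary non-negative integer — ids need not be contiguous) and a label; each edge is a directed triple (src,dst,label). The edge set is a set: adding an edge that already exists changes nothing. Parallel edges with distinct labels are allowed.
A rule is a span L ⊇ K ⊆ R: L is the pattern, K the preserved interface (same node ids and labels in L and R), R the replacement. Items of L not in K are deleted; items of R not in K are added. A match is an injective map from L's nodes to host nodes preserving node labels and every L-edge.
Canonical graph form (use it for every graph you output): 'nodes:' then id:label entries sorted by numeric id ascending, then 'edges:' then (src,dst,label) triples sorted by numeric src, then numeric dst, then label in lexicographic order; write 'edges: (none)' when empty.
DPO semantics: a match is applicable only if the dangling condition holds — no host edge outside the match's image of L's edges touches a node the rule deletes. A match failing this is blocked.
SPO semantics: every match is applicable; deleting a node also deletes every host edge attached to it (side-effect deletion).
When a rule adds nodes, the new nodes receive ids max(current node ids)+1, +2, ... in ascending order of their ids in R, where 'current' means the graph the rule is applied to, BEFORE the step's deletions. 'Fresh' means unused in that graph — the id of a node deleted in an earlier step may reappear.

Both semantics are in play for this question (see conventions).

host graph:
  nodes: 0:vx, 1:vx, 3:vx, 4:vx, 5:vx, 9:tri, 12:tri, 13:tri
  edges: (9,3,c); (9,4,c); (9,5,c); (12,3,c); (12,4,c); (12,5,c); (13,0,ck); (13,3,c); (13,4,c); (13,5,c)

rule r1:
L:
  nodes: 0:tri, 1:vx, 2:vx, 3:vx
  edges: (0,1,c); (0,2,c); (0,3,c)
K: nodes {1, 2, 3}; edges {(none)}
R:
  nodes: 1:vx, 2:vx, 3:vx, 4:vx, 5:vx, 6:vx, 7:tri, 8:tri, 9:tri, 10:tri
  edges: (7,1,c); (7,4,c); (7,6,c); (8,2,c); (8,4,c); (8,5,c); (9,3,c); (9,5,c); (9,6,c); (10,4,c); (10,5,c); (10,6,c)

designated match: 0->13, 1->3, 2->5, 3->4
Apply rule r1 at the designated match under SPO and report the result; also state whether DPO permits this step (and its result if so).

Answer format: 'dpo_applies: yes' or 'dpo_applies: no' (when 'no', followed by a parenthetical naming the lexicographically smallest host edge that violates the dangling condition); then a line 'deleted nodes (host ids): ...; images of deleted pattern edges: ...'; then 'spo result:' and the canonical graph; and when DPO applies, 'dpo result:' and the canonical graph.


dpo_applies: no
(the rule deletes node 13, which keeps host edge (13,0,ck) outside the match image — the dangling condition fails, DPO blocks; SPO proceeds and side-deletes such edges)
deleted nodes (host ids): 13; images of deleted pattern edges: (13,3,c); (13,4,c); (13,5,c)
spo result:
nodes: 0:vx, 1:vx, 3:vx, 4:vx, 5:vx, 9:tri, 12:tri, 14:vx, 15:vx, 16:vx, 17:tri, 18:tri, 19:tri, 20:tri
edges: (9,3,c); (9,4,c); (9,5,c); (12,3,c); (12,4,c); (12,5,c); (17,3,c); (17,14,c); (17,16,c); (18,5,c); (18,14,c); (18,15,c); (19,4,c); (19,15,c); (19,16,c); (20,14,c); (20,15,c); (20,16,c)


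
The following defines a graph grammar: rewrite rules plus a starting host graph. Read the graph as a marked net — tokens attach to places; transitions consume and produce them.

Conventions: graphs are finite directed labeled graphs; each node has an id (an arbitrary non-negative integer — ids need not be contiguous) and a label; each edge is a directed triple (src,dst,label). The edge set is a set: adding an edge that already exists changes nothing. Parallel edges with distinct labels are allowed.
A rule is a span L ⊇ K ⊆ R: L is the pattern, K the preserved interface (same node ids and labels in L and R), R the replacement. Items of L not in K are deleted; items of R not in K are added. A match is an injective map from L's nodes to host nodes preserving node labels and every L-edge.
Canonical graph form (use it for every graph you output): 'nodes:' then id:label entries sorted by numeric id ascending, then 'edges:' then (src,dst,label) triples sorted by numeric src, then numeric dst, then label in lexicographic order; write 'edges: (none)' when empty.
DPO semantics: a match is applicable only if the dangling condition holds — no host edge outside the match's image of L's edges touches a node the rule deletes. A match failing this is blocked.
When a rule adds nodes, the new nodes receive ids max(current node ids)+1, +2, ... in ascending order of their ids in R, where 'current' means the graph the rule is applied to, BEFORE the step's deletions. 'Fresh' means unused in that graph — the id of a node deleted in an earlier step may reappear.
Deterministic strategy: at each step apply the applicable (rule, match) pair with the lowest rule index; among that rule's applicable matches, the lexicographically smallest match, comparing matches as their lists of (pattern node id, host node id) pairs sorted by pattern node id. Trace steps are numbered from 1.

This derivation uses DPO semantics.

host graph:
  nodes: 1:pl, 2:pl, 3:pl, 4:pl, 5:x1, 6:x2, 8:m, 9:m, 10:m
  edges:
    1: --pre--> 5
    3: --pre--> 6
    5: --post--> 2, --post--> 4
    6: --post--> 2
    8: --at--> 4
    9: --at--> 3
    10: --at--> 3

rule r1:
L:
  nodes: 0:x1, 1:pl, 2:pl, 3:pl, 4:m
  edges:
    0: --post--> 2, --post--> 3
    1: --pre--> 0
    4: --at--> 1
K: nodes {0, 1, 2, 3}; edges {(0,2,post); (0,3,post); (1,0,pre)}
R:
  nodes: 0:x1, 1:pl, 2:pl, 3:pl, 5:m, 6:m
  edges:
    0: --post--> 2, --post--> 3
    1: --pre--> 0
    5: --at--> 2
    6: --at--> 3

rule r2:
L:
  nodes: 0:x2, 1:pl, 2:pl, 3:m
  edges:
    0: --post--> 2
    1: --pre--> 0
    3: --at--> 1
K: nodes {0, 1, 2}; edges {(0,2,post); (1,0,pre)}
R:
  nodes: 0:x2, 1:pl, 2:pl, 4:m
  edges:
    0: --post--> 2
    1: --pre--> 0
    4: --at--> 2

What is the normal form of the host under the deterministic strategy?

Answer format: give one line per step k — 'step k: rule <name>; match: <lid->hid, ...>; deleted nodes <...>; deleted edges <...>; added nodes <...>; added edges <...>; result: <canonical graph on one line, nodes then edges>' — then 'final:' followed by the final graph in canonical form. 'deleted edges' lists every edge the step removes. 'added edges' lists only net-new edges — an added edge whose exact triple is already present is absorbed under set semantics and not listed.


step 1: rule r2; match: 0->6, 1->3, 2->2, 3->9; deleted nodes 9; deleted edges (9,3,at); added nodes 11; added edges (11,2,at); result: nodes: 1:pl, 2:pl, 3:pl, 4:pl, 5:x1, 6:x2, 8:m, 10:m, 11:m edges: (1,5,pre); (3,6,pre); (5,2,post); (5,4,post); (6,2,post); (8,4,at); (10,3,at); (11,2,at)
step 2: rule r2; match: 0->6, 1->3, 2->2, 3->10; deleted nodes 10; deleted edges (10,3,at); added nodes 12; added edges (12,2,at); result: nodes: 1:pl, 2:pl, 3:pl, 4:pl, 5:x1, 6:x2, 8:m, 11:m, 12:m edges: (1,5,pre); (3,6,pre); (5,2,post); (5,4,post); (6,2,post); (8,4,at); (11,2,at); (12,2,at)
final:
nodes: 1:pl, 2:pl, 3:pl, 4:pl, 5:x1, 6:x2, 8:m, 11:m, 12:m
edges: (1,5,pre); (3,6,pre); (5,2,post); (5,4,post); (6,2,post); (8,4,at); (11,2,at); (12,2,at)


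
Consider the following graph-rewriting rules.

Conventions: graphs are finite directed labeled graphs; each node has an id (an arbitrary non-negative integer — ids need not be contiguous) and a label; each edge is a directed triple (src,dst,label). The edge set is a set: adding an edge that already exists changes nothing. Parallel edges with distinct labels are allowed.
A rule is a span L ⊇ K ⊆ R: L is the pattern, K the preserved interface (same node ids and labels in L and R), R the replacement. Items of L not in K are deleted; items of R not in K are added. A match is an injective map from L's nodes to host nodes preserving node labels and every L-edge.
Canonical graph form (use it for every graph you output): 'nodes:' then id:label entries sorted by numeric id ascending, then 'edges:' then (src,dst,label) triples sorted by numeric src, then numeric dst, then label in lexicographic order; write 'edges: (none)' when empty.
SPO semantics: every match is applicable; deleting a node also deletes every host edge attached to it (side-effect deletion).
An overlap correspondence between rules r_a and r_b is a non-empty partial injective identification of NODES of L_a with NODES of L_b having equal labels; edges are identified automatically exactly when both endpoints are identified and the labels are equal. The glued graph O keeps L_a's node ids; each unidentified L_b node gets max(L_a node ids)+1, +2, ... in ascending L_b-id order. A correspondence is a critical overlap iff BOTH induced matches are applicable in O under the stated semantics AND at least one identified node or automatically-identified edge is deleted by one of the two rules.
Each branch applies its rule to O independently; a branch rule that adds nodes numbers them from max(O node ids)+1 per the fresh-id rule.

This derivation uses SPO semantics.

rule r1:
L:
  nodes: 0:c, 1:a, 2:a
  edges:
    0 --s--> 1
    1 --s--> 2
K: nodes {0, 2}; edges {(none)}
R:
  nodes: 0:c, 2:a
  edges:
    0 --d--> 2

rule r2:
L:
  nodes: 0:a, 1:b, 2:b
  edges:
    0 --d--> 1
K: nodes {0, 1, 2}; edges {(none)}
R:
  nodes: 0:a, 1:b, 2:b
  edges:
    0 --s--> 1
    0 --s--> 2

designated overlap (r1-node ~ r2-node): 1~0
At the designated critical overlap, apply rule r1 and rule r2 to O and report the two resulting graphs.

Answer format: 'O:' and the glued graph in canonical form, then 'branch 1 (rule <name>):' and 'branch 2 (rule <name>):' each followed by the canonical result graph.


O:
nodes: 0:c, 1:a, 2:a, 3:b, 4:b
edges: (0,1,s); (1,2,s); (1,3,d)
branch 1 (rule r1):
nodes: 0:c, 2:a, 3:b, 4:b
edges: (0,2,d)
branch 2 (rule r2):
nodes: 0:c, 1:a, 2:a, 3:b, 4:b
edges: (0,1,s); (1,2,s); (1,3,s); (1,4,s)


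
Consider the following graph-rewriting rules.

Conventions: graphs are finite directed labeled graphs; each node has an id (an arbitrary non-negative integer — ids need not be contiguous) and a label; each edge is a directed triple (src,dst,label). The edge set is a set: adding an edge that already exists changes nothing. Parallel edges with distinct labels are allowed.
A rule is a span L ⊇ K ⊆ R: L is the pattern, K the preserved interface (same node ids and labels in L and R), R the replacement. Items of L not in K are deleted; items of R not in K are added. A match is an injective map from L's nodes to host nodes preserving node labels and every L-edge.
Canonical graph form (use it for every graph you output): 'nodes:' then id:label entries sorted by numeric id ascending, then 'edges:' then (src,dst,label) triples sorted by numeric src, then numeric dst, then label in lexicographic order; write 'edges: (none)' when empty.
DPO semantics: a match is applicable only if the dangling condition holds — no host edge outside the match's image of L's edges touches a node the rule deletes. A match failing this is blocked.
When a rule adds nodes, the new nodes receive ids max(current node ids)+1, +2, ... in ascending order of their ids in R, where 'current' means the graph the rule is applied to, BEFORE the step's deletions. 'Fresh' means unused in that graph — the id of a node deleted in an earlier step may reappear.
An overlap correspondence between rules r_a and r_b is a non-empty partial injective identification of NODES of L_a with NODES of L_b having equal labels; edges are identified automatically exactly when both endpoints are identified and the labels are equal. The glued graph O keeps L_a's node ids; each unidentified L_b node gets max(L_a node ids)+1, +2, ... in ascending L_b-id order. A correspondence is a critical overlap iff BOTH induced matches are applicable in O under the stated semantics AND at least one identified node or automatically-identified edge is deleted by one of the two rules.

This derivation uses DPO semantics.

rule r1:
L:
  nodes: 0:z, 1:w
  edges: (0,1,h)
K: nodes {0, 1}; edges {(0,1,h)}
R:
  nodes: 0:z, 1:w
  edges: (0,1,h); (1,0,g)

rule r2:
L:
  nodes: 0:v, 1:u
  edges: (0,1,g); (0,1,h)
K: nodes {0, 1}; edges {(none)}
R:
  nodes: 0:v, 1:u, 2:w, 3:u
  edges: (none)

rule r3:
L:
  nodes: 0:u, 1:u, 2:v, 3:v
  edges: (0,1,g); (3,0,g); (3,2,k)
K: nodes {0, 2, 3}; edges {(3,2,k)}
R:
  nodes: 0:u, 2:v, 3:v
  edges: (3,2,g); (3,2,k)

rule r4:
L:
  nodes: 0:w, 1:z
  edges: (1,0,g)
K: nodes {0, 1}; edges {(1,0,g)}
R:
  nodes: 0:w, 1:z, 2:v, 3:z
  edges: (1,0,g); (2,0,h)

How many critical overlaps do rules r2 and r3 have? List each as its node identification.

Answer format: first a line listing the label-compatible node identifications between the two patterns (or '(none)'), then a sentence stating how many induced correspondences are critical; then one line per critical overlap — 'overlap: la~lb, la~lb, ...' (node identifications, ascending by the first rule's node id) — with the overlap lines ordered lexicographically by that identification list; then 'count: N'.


label-compatible node identifications between L(r2) and L(r3): 0~2, 0~3, 1~0, 1~1
1 of the induced correspondences is a critical overlap of r2 and r3.
overlap: 0~3, 1~0
count: 1


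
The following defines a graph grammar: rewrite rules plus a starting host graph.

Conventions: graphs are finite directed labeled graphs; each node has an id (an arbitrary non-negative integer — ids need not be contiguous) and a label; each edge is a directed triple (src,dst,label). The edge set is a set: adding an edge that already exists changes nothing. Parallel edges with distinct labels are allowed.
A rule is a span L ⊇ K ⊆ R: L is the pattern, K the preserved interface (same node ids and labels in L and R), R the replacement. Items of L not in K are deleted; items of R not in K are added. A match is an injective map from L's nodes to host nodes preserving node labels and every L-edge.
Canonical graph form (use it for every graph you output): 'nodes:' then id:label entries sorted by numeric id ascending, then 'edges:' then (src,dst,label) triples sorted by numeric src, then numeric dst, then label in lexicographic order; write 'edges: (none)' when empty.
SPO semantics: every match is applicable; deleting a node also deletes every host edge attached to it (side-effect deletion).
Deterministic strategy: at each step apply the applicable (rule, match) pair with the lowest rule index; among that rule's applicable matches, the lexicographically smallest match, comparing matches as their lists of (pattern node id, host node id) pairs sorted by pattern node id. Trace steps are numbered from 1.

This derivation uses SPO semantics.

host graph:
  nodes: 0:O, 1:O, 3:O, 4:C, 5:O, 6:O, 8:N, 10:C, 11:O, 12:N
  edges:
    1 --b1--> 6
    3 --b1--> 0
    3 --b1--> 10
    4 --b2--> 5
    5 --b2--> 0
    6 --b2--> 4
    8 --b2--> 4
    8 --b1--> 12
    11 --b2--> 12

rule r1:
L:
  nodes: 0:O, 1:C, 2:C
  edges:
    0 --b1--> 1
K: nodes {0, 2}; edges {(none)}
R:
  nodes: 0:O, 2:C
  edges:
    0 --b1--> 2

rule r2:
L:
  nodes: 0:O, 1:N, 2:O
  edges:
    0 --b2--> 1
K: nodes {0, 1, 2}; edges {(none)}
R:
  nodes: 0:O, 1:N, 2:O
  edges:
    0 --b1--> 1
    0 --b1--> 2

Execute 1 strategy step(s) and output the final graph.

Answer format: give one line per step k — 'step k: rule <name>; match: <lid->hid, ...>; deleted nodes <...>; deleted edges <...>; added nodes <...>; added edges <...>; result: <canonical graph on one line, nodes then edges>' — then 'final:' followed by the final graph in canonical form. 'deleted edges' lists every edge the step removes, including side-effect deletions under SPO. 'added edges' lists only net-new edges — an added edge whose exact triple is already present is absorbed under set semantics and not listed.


step 1: rule r1; match: 0->3, 1->10, 2->4; deleted nodes 10; deleted edges (3,10,b1); added nodes (none); added edges (3,4,b1); result: nodes: 0:O, 1:O, 3:O, 4:C, 5:O, 6:O, 8:N, 11:O, 12:N edges: (1,6,b1); (3,0,b1); (3,4,b1); (4,5,b2); (5,0,b2); (6,4,b2); (8,4,b2); (8,12,b1); (11,12,b2)
final:
nodes: 0:O, 1:O, 3:O, 4:C, 5:O, 6:O, 8:N, 11:O, 12:N
edges: (1,6,b1); (3,0,b1); (3,4,b1); (4,5,b2); (5,0,b2); (6,4,b2); (8,4,b2); (8,12,b1); (11,12,b2)


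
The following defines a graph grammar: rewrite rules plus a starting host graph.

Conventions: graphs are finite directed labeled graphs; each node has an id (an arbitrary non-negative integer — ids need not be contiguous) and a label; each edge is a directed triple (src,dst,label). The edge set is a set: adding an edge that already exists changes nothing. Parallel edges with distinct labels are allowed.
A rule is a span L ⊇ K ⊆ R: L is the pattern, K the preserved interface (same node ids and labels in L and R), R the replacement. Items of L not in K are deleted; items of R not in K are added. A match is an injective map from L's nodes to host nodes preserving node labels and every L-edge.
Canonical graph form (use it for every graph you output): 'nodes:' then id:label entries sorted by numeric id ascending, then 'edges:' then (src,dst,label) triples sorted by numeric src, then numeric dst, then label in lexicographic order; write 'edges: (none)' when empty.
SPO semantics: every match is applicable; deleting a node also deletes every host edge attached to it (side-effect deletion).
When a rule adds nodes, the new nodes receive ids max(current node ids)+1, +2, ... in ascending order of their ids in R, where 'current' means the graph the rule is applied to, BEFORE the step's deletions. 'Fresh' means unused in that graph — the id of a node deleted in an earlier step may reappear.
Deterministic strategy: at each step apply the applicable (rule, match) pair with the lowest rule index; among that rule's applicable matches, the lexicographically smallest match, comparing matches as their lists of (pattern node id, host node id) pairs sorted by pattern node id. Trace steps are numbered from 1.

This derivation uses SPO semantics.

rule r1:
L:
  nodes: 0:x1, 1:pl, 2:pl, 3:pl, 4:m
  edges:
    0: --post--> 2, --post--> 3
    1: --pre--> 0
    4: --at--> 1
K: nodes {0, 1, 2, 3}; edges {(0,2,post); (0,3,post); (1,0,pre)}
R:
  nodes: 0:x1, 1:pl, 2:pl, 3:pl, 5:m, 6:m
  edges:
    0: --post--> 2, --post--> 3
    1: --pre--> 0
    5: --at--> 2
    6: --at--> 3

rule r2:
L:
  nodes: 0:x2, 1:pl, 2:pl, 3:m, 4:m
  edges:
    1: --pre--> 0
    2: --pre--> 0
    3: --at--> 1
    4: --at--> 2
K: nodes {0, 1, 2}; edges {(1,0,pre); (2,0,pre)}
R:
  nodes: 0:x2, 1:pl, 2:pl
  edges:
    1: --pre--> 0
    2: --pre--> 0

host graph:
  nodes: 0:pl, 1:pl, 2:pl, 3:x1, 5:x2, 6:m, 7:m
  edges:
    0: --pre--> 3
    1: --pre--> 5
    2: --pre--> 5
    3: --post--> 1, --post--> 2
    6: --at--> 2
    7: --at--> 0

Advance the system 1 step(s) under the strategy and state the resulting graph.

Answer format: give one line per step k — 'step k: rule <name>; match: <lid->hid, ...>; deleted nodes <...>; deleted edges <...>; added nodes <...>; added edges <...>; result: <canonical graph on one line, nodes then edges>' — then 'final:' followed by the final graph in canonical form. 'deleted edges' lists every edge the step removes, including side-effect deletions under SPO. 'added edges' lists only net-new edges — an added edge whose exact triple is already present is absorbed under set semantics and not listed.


step 1: rule r1; match: 0->3, 1->0, 2->1, 3->2, 4->7; deleted nodes 7; deleted edges (7,0,at); added nodes 8, 9; added edges (8,1,at); (9,2,at); result: nodes: 0:pl, 1:pl, 2:pl, 3:x1, 5:x2, 6:m, 8:m, 9:m edges: (0,3,pre); (1,5,pre); (2,5,pre); (3,1,post); (3,2,post); (6,2,at); (8,1,at); (9,2,at)
final:
nodes: 0:pl, 1:pl, 2:pl, 3:x1, 5:x2, 6:m, 8:m, 9:m
edges: (0,3,pre); (1,5,pre); (2,5,pre); (3,1,post); (3,2,post); (6,2,at); (8,1,at); (9,2,at)


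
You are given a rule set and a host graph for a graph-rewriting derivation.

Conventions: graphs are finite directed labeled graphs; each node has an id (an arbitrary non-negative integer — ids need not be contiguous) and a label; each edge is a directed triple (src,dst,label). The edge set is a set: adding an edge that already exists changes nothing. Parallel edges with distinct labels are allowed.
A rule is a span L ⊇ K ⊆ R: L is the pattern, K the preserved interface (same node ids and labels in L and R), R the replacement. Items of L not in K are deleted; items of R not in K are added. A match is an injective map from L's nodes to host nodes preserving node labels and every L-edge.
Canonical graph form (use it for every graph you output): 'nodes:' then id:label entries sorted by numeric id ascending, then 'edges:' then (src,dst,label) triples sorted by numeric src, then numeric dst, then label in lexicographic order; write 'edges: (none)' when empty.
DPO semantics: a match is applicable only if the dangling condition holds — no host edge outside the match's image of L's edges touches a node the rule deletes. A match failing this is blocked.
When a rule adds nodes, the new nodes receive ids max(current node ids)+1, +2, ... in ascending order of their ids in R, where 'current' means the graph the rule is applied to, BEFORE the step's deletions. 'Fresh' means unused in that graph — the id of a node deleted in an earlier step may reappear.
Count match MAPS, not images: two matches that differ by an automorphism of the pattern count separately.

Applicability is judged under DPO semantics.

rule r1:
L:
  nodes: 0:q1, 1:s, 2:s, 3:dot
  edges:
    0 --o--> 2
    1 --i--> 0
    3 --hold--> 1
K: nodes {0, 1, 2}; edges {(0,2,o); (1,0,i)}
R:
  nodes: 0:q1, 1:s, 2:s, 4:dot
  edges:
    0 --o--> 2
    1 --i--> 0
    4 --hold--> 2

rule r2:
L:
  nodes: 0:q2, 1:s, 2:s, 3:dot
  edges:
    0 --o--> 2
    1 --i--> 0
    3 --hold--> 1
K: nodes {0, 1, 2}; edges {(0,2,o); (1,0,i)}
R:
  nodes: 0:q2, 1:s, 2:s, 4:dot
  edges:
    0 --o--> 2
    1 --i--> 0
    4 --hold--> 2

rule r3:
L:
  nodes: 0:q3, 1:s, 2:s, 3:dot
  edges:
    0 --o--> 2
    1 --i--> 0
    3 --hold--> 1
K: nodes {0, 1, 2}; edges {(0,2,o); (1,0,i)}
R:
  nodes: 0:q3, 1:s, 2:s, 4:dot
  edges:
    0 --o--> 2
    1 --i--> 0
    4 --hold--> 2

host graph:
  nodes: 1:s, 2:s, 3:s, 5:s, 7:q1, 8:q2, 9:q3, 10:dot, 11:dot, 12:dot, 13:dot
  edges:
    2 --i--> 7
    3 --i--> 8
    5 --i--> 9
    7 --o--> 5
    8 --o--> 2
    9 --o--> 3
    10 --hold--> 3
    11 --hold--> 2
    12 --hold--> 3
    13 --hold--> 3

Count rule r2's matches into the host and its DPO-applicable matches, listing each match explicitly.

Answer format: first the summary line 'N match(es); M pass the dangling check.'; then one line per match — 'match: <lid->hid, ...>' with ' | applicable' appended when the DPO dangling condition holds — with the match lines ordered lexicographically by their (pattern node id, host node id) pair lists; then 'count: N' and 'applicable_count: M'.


3 match(es); 3 pass the dangling check.
match: 0->8, 1->3, 2->2, 3->10 | applicable
match: 0->8, 1->3, 2->2, 3->12 | applicable
match: 0->8, 1->3, 2->2, 3->13 | applicable
count: 3
applicable_count: 3
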